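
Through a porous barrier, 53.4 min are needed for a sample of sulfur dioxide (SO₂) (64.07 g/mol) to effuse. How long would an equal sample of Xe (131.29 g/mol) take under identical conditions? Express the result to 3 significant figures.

Graham's law gives t_Xe/t_SO₂ = √(M_Xe/M_SO₂) = √(131.29/64.07) = √2.049 = 1.431.
So the time for Xe is 53.4 × 1.431 = 76.4 min.

76.4 min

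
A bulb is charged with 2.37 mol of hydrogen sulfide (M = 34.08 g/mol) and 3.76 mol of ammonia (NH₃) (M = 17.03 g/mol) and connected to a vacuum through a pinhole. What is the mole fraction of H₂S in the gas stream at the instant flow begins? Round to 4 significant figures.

0.3082

Effusion rate of each component ∝ n_i/√M_i (partial pressure × 1/√M).
x_H₂S(eff) = (n_H₂S/√M_H₂S) / (n_H₂S/√M_H₂S + n_NH₃/√M_NH₃)
= (2.37/√34.08) / (2.37/√34.08 + 3.76/√17.03) = 0.4060/(0.4060 + 0.9111) = 0.3082.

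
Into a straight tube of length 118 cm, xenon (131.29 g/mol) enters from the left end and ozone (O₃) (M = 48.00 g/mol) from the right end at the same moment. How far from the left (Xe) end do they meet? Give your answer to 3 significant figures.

In equal time, each gas travels a distance ∝ its rate ∝ 1/√M, so d_Xe/d_O₃ = √(M_O₃/M_Xe) = √(48.00/131.29) = 0.6047.
With d_Xe + d_O₃ = 118 cm, d_O₃ = 118/(1 + 0.6047) = 73.54 cm.
d_Xe = 118 − 73.54 = 44.5 cm.

44.5 cm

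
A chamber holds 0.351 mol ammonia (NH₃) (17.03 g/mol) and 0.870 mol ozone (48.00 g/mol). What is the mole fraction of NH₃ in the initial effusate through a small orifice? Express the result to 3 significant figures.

Rate_i ∝ x_i/√M_i (Graham's law weighted by mole fraction), so the effusate composition follows n_i/√M_i.
Mole fraction of NH₃ in the effusate = (n_NH₃/√M_NH₃) / (n_NH₃/√M_NH₃ + n_O₃/√M_O₃)
= (0.351/√17.03) / (0.351/√17.03 + 0.870/√48.00) = 0.08505/(0.08505 + 0.1256) = 0.404.

0.404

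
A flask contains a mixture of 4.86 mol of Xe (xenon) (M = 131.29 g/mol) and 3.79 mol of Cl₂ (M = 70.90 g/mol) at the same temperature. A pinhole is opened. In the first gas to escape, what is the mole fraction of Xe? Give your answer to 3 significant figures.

The effusion rate of species i is ∝ p_i/√M_i ∝ n_i/√M_i.
So x_Xe in the escaping gas = (n_Xe/√M_Xe) / Σ(n_i/√M_i)
= (4.86/√131.29) / (4.86/√131.29 + 3.79/√70.90) = 0.4242/(0.4242 + 0.4501) = 0.485.

0.485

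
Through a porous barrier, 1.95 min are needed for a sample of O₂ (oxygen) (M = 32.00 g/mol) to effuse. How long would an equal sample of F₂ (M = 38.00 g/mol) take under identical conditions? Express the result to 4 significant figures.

2.125 min

Graham's law gives t_F₂/t_O₂ = √(M_F₂/M_O₂) = √(38.00/32.00) = √1.188 = 1.090.
So the time for F₂ is 1.95 × 1.090 = 2.125 min.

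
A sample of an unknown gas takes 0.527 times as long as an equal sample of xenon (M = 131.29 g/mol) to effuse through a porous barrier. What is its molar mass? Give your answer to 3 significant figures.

36.5 g/mol

Graham's law gives t_X/t_Xe = √(M_X/M_Xe).
0.527 = √(M_X/131.29)
M_X = 131.29 × 0.527² = 131.29 × 0.2777 = 36.5 g/mol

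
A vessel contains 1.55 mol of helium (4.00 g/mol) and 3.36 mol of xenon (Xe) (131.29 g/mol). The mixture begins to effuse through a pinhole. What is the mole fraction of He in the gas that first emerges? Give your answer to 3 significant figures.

0.725

Rate_i ∝ x_i/√M_i (Graham's law weighted by mole fraction), so the effusate composition follows n_i/√M_i.
Mole fraction of He in the effusate = (n_He/√M_He) / (n_He/√M_He + n_Xe/√M_Xe)
= (1.55/√4.00) / (1.55/√4.00 + 3.36/√131.29) = 0.7750/(0.7750 + 0.2932) = 0.725.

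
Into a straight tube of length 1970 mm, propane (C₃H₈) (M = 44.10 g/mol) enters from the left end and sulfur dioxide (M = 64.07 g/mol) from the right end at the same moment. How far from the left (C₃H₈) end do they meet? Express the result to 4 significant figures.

1077 mm

The fronts meet when d_C₃H₈ + d_SO₂ = L with d_C₃H₈/d_SO₂ = √(M_SO₂/M_C₃H₈) (Graham's law). Here √(M_SO₂/M_C₃H₈) = √(64.07/44.10) = 1.205.
With d_C₃H₈ + d_SO₂ = 1970 mm, d_SO₂ = 1970/(1 + 1.205) = 893.3 mm.
d_C₃H₈ = 1970 − 893.3 = 1077 mm.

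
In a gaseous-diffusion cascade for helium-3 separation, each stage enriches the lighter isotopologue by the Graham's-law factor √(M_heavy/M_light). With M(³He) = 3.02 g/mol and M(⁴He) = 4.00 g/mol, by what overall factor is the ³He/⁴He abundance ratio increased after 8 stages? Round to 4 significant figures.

3.078

The single-stage factor is √(M_heavy/M_light), so 8 stages give [√(4.00/3.02)]^8 = (4.00/3.02)^(8/2).
= 1.32450^4 = 3.078.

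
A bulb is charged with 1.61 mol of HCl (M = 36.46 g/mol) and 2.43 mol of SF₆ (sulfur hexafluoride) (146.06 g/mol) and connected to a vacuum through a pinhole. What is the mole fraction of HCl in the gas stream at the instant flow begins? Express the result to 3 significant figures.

The effusion rate of species i is ∝ p_i/√M_i ∝ n_i/√M_i.
x_HCl(eff) = (n_HCl/√M_HCl) / (n_HCl/√M_HCl + n_SF₆/√M_SF₆)
= (1.61/√36.46) / (1.61/√36.46 + 2.43/√146.06) = 0.2666/(0.2666 + 0.2011) = 0.570.

0.570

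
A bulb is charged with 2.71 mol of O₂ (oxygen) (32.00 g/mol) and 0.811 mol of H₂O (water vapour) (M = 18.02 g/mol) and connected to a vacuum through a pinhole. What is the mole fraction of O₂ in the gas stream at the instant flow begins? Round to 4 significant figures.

0.7149

Rate_i ∝ x_i/√M_i (Graham's law weighted by mole fraction), so the effusate composition follows n_i/√M_i.
x_O₂(eff) = (n_O₂/√M_O₂) / (n_O₂/√M_O₂ + n_H₂O/√M_H₂O)
= (2.71/√32.00) / (2.71/√32.00 + 0.811/√18.02) = 0.4791/(0.4791 + 0.1910) = 0.7149.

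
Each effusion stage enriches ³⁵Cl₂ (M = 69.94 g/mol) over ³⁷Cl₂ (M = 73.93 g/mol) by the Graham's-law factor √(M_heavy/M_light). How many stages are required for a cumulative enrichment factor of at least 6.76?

Single-stage factor α = √(73.93/69.94), so ln α = ½ ln(1.05705) = 0.02774.
Need α^N ≥ 6.76 ⇒ N ≥ ln(6.76) / ln α = 1.911 / 0.02774 = 68.89.
So at least 69 stages are needed.

69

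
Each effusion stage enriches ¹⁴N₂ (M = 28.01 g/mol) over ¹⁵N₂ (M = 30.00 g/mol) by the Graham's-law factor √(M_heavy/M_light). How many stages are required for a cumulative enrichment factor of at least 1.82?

Per stage α = (30.00/28.01)^(1/2) = 1.07105^0.5, giving ln α = 0.03432.
Need α^N ≥ 1.82 ⇒ N ≥ ln(1.82) / ln α = 0.5988 / 0.03432 = 17.45.
Minimum whole number of stages: N = 18.

18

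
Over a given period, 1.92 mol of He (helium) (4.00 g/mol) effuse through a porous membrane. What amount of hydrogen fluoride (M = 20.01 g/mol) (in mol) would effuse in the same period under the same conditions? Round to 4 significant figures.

From Graham's law, rate_HF/rate_He = √(M_He/M_HF) = √(4.00/20.01) = √0.1999 = 0.4471.
So the amount for HF is 1.92 × 0.4471 = 0.8584 mol.

0.8584 mol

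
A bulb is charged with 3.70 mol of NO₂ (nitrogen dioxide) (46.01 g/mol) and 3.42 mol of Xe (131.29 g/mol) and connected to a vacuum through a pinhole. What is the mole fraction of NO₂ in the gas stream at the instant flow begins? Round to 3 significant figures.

0.646

Each component's effusion rate ∝ (its partial pressure)·(1/√M) ∝ n_i/√M_i.
So x_NO₂ in the escaping gas = (n_NO₂/√M_NO₂) / Σ(n_i/√M_i)
= (3.70/√46.01) / (3.70/√46.01 + 3.42/√131.29) = 0.5455/(0.5455 + 0.2985) = 0.646.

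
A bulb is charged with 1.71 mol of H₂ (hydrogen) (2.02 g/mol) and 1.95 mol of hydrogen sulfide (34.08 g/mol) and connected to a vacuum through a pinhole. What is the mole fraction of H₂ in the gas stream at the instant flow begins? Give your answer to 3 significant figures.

Effusion rate of each component ∝ n_i/√M_i (partial pressure × 1/√M).
So x_H₂ in the escaping gas = (n_H₂/√M_H₂) / Σ(n_i/√M_i)
= (1.71/√2.02) / (1.71/√2.02 + 1.95/√34.08) = 1.203/(1.203 + 0.3340) = 0.783.

0.783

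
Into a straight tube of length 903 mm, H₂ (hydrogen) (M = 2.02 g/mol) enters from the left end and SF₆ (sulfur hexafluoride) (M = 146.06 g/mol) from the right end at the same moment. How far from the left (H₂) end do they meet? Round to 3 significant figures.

Graham's law gives d_H₂/d_SF₆ = rate_H₂/rate_SF₆ = √(M_SF₆/M_H₂) = √(146.06/2.02) = 8.503.
With d_H₂ + d_SF₆ = 903 mm, d_SF₆ = 903/(1 + 8.503) = 95.02 mm.
d_H₂ = 903 − 95.02 = 808 mm.

808 mm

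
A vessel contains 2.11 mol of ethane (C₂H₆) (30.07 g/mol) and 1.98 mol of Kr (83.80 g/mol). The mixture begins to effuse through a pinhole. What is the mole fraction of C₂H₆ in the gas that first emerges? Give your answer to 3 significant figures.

0.640

Each component's effusion rate ∝ (its partial pressure)·(1/√M) ∝ n_i/√M_i.
So x_C₂H₆ in the escaping gas = (n_C₂H₆/√M_C₂H₆) / Σ(n_i/√M_i)
= (2.11/√30.07) / (2.11/√30.07 + 1.98/√83.80) = 0.3848/(0.3848 + 0.2163) = 0.640.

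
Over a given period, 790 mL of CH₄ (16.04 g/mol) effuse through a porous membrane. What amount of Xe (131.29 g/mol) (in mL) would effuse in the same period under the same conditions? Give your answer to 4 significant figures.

276.1 mL

Graham's law gives rate_Xe/rate_CH₄ = √(M_CH₄/M_Xe) = √(16.04/131.29) = √0.1222 = 0.3495.
So the volume for Xe is 790 × 0.3495 = 276.1 mL.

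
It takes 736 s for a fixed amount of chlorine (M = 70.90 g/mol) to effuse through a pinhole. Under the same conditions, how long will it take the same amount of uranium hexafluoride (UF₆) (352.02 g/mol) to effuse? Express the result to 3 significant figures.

1640 s

Graham's law gives t_UF₆/t_Cl₂ = √(M_UF₆/M_Cl₂) = √(352.02/70.90) = √4.965 = 2.228.
So the time for UF₆ is 736 × 2.228 = 1640 s.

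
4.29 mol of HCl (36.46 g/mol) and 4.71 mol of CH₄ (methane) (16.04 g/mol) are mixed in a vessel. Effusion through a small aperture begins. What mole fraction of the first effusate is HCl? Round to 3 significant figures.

Effusion rate of each component ∝ n_i/√M_i (partial pressure × 1/√M).
So x_HCl in the escaping gas = (n_HCl/√M_HCl) / Σ(n_i/√M_i)
= (4.29/√36.46) / (4.29/√36.46 + 4.71/√16.04) = 0.7105/(0.7105 + 1.176) = 0.377.

0.377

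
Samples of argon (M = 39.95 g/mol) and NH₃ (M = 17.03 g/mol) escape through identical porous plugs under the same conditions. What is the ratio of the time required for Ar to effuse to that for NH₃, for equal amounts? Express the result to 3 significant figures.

1.53

From Graham's law, t_Ar/t_NH₃ = √(M_Ar/M_NH₃) = √(39.95/17.03) = √2.346 = 1.53.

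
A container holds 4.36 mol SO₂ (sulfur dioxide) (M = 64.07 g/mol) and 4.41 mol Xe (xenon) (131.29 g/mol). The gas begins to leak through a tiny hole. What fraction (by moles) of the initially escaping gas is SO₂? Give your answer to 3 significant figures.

Rate_i ∝ x_i/√M_i (Graham's law weighted by mole fraction), so the effusate composition follows n_i/√M_i.
So x_SO₂ in the escaping gas = (n_SO₂/√M_SO₂) / Σ(n_i/√M_i)
= (4.36/√64.07) / (4.36/√64.07 + 4.41/√131.29) = 0.5447/(0.5447 + 0.3849) = 0.586.

0.586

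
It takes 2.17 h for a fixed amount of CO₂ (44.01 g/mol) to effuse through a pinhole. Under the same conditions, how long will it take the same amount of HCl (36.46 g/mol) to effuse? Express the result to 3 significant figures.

From Graham's law, t_HCl/t_CO₂ = √(M_HCl/M_CO₂) = √(36.46/44.01) = √0.8284 = 0.9102.
So the time for HCl is 2.17 × 0.9102 = 1.98 h.

1.98 h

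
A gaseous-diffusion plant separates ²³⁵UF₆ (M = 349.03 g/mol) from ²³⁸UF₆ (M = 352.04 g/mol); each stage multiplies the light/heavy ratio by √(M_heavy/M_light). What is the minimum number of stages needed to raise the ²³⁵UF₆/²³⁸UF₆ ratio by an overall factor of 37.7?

846

With α = √(352.04/349.03) per stage, ln α = ½ ln(1.00862) = 0.004293.
Need α^N ≥ 37.7 ⇒ N ≥ ln(37.7) / ln α = 3.630 / 0.004293 = 845.39.
So at least 846 stages are needed.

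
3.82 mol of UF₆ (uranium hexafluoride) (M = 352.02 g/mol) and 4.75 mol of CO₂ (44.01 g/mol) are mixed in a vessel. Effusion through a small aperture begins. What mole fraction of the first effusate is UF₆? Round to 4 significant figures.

The effusion rate of species i is ∝ p_i/√M_i ∝ n_i/√M_i.
Mole fraction of UF₆ in the effusate = (n_UF₆/√M_UF₆) / (n_UF₆/√M_UF₆ + n_CO₂/√M_CO₂)
= (3.82/√352.02) / (3.82/√352.02 + 4.75/√44.01) = 0.2036/(0.2036 + 0.7160) = 0.2214.

0.2214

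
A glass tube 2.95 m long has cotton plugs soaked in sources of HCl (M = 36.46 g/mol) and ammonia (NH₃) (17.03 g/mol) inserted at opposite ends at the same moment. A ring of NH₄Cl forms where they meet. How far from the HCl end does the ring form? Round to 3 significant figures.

Graham's law gives d_HCl/d_NH₃ = rate_HCl/rate_NH₃ = √(M_NH₃/M_HCl) = √(17.03/36.46) = 0.6834.
With d_HCl + d_NH₃ = 2.95 m, d_NH₃ = 2.95/(1 + 0.6834) = 1.752 m.
d_HCl = 2.95 − 1.752 = 1.20 m.

1.20 m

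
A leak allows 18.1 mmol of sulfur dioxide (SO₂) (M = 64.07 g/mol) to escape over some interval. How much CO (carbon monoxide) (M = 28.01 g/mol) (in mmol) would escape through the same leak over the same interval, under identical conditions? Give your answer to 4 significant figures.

27.37 mmol

Since effusion rate ∝ 1/√M, rate_CO/rate_SO₂ = √(M_SO₂/M_CO) = √(64.07/28.01) = √2.287 = 1.512.
So the amount for CO is 18.1 × 1.512 = 27.37 mmol.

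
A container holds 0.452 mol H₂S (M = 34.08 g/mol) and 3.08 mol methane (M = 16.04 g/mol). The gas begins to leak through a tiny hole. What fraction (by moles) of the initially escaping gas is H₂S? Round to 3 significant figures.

0.0915

Effusion rate of each component ∝ n_i/√M_i (partial pressure × 1/√M).
So x_H₂S in the escaping gas = (n_H₂S/√M_H₂S) / Σ(n_i/√M_i)
= (0.452/√34.08) / (0.452/√34.08 + 3.08/√16.04) = 0.07743/(0.07743 + 0.7690) = 0.0915.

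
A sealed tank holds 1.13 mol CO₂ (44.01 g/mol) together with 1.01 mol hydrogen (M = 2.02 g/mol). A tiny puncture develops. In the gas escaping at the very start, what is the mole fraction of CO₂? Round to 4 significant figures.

0.1933

Effusion rate of each component ∝ n_i/√M_i (partial pressure × 1/√M).
Mole fraction of CO₂ in the effusate = (n_CO₂/√M_CO₂) / (n_CO₂/√M_CO₂ + n_H₂/√M_H₂)
= (1.13/√44.01) / (1.13/√44.01 + 1.01/√2.02) = 0.1703/(0.1703 + 0.7106) = 0.1933.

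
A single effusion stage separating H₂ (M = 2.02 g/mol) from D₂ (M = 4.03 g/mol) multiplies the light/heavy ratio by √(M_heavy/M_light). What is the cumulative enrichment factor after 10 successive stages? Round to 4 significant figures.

The single-stage factor is √(M_heavy/M_light), so 10 stages give [√(4.03/2.02)]^10 = (4.03/2.02)^(10/2).
= 1.99505^5 = 31.61.

31.61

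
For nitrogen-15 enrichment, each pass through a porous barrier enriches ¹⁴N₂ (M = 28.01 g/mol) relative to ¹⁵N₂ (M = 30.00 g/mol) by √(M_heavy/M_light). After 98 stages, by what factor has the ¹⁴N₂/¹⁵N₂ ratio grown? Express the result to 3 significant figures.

28.9

Overall factor = α^98 with α = √(30.00/28.01), i.e. (30.00/28.01)^(98/2).
= 1.07105^49 = 28.9.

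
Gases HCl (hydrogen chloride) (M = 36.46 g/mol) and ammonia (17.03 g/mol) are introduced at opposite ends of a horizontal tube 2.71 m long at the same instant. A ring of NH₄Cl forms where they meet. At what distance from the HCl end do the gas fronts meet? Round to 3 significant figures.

1.10 m

Graham's law gives d_HCl/d_NH₃ = rate_HCl/rate_NH₃ = √(M_NH₃/M_HCl) = √(17.03/36.46) = 0.6834.
With d_HCl + d_NH₃ = 2.71 m, d_NH₃ = 2.71/(1 + 0.6834) = 1.610 m.
d_HCl = 2.71 − 1.610 = 1.10 m.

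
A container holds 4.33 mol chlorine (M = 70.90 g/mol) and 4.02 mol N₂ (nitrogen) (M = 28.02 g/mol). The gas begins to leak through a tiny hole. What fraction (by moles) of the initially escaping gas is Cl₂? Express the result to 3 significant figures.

Each component's effusion rate ∝ (its partial pressure)·(1/√M) ∝ n_i/√M_i.
Mole fraction of Cl₂ in the effusate = (n_Cl₂/√M_Cl₂) / (n_Cl₂/√M_Cl₂ + n_N₂/√M_N₂)
= (4.33/√70.90) / (4.33/√70.90 + 4.02/√28.02) = 0.5142/(0.5142 + 0.7594) = 0.404.

0.404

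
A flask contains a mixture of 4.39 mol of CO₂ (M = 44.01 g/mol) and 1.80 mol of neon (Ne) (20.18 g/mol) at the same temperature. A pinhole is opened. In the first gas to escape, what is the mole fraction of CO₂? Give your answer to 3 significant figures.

Rate_i ∝ x_i/√M_i (Graham's law weighted by mole fraction), so the effusate composition follows n_i/√M_i.
So x_CO₂ in the escaping gas = (n_CO₂/√M_CO₂) / Σ(n_i/√M_i)
= (4.39/√44.01) / (4.39/√44.01 + 1.80/√20.18) = 0.6617/(0.6617 + 0.4007) = 0.623.

0.623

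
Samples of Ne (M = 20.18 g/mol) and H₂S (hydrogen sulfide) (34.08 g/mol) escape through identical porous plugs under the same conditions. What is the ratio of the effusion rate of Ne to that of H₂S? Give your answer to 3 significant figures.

By Graham's law, rate_Ne/rate_H₂S = √(M_H₂S/M_Ne) = √(34.08/20.18) = √1.689 = 1.30.

1.30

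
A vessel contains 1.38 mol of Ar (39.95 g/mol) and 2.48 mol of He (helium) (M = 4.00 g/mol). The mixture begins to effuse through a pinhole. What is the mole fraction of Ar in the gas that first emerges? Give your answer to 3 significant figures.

0.150

The effusion rate of species i is ∝ p_i/√M_i ∝ n_i/√M_i.
x_Ar(eff) = (n_Ar/√M_Ar) / (n_Ar/√M_Ar + n_He/√M_He)
= (1.38/√39.95) / (1.38/√39.95 + 2.48/√4.00) = 0.2183/(0.2183 + 1.240) = 0.150.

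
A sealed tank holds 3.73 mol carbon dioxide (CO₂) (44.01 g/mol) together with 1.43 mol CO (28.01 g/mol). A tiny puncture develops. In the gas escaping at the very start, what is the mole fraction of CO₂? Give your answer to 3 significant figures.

Effusion rate of each component ∝ n_i/√M_i (partial pressure × 1/√M).
So x_CO₂ in the escaping gas = (n_CO₂/√M_CO₂) / Σ(n_i/√M_i)
= (3.73/√44.01) / (3.73/√44.01 + 1.43/√28.01) = 0.5623/(0.5623 + 0.2702) = 0.675.

0.675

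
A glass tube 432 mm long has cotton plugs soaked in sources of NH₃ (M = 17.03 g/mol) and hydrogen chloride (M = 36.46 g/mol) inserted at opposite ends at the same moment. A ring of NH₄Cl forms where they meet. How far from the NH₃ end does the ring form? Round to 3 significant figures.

Distances travelled in equal time are proportional to diffusion rates, so d_NH₃/d_HCl = √(M_HCl/M_NH₃) = √(36.46/17.03) = 1.463.
With d_NH₃ + d_HCl = 432 mm, d_HCl = 432/(1 + 1.463) = 175.4 mm.
d_NH₃ = 432 − 175.4 = 257 mm.

257 mm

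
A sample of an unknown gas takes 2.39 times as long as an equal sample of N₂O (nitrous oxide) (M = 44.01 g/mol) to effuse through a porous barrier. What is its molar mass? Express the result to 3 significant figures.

251 g/mol

Graham's law gives t_X/t_N₂O = √(M_X/M_N₂O).
2.39 = √(M_X/44.01)
M_X = 44.01 × 2.39² = 44.01 × 5.712 = 251 g/mol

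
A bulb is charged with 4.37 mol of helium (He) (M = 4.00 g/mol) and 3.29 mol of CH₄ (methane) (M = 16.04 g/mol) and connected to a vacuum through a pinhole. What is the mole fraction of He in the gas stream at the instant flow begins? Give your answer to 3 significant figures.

0.727

The effusion rate of species i is ∝ p_i/√M_i ∝ n_i/√M_i.
x_He(eff) = (n_He/√M_He) / (n_He/√M_He + n_CH₄/√M_CH₄)
= (4.37/√4.00) / (4.37/√4.00 + 3.29/√16.04) = 2.185/(2.185 + 0.8215) = 0.727.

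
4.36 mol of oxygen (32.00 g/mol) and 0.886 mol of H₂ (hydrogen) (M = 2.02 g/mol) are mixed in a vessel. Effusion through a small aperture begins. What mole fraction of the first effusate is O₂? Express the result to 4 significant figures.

0.5528

Each component's effusion rate ∝ (its partial pressure)·(1/√M) ∝ n_i/√M_i.
So x_O₂ in the escaping gas = (n_O₂/√M_O₂) / Σ(n_i/√M_i)
= (4.36/√32.00) / (4.36/√32.00 + 0.886/√2.02) = 0.7707/(0.7707 + 0.6234) = 0.5528.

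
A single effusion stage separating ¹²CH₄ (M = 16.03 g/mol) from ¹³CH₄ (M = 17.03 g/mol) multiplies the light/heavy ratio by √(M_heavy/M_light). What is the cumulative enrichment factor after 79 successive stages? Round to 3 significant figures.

10.9

After 79 stages the ratio has grown by (√(17.03/16.03))^79 = (17.03/16.03)^(79/2).
= 1.06238^(79/2) = 10.9.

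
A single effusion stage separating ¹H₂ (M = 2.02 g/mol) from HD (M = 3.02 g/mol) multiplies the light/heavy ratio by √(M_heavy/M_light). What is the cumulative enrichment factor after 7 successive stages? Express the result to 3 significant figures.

4.09

Each stage multiplies the ratio by α = √(3.02/2.02), so after 7 stages the overall factor is α^7 = (3.02/2.02)^(7/2).
= 1.49505^(7/2) = 4.09.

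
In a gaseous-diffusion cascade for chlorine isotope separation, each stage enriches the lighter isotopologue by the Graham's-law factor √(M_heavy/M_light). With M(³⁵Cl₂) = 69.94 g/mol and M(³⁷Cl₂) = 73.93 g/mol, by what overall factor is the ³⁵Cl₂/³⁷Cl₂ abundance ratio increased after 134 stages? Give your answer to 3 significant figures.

After 134 stages the ratio has grown by (√(73.93/69.94))^134 = (73.93/69.94)^(134/2).
= 1.05705^67 = 41.2.

41.2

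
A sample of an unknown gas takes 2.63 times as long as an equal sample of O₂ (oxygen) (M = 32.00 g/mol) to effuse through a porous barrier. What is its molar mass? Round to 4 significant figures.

221.3 g/mol

By Graham's law, t_X/t_O₂ = √(M_X/M_O₂).
2.63 = √(M_X/32.00)
M_X = 32.00 × 2.63² = 32.00 × 6.917 = 221.3 g/mol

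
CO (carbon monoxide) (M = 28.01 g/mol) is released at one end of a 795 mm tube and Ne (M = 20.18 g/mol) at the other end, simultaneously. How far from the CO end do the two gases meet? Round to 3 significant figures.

365 mm

Graham's law gives d_CO/d_Ne = rate_CO/rate_Ne = √(M_Ne/M_CO) = √(20.18/28.01) = 0.8488.
With d_CO + d_Ne = 795 mm, d_Ne = 795/(1 + 0.8488) = 430.0 mm.
d_CO = 795 − 430.0 = 365 mm.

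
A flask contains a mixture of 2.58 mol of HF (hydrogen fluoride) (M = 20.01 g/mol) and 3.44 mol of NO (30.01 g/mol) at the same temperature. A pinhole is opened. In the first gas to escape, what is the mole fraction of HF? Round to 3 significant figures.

0.479

Each component's effusion rate ∝ (its partial pressure)·(1/√M) ∝ n_i/√M_i.
x_HF(eff) = (n_HF/√M_HF) / (n_HF/√M_HF + n_NO/√M_NO)
= (2.58/√20.01) / (2.58/√20.01 + 3.44/√30.01) = 0.5768/(0.5768 + 0.6280) = 0.479.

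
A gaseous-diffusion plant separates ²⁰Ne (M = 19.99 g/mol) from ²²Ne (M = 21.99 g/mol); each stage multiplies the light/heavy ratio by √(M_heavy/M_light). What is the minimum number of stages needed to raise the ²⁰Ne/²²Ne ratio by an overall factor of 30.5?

Single-stage factor α = √(21.99/19.99), so ln α = ½ ln(1.10005) = 0.04768.
Need α^N ≥ 30.5 ⇒ N ≥ ln(30.5) / ln α = 3.418 / 0.04768 = 71.68.
So at least 72 stages are needed.

72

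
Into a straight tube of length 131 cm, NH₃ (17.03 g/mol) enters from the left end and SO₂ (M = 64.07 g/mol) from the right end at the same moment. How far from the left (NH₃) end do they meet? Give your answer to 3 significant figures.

86.4 cm

Graham's law gives d_NH₃/d_SO₂ = rate_NH₃/rate_SO₂ = √(M_SO₂/M_NH₃) = √(64.07/17.03) = 1.940.
With d_NH₃ + d_SO₂ = 131 cm, d_SO₂ = 131/(1 + 1.940) = 44.56 cm.
d_NH₃ = 131 − 44.56 = 86.4 cm.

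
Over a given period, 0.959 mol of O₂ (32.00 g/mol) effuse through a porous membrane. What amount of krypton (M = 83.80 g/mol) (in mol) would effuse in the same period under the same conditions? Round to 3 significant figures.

From Graham's law, rate_Kr/rate_O₂ = √(M_O₂/M_Kr) = √(32.00/83.80) = √0.3819 = 0.6179.
So the amount for Kr is 0.959 × 0.6179 = 0.593 mol.

0.593 mol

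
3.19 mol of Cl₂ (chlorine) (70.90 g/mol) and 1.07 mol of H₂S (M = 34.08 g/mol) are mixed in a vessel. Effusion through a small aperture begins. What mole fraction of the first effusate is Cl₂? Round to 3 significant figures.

0.674

Effusion rate of each component ∝ n_i/√M_i (partial pressure × 1/√M).
x_Cl₂(eff) = (n_Cl₂/√M_Cl₂) / (n_Cl₂/√M_Cl₂ + n_H₂S/√M_H₂S)
= (3.19/√70.90) / (3.19/√70.90 + 1.07/√34.08) = 0.3789/(0.3789 + 0.1833) = 0.674.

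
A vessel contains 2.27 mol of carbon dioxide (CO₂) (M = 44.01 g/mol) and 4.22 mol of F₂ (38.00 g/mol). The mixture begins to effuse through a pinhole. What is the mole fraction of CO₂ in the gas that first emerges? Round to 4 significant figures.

0.3333

Rate_i ∝ x_i/√M_i (Graham's law weighted by mole fraction), so the effusate composition follows n_i/√M_i.
Mole fraction of CO₂ in the effusate = (n_CO₂/√M_CO₂) / (n_CO₂/√M_CO₂ + n_F₂/√M_F₂)
= (2.27/√44.01) / (2.27/√44.01 + 4.22/√38.00) = 0.3422/(0.3422 + 0.6846) = 0.3333.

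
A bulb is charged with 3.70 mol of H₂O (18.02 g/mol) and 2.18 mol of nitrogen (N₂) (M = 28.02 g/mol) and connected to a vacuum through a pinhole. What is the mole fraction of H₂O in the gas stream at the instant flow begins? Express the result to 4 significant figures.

Rate_i ∝ x_i/√M_i (Graham's law weighted by mole fraction), so the effusate composition follows n_i/√M_i.
x_H₂O(eff) = (n_H₂O/√M_H₂O) / (n_H₂O/√M_H₂O + n_N₂/√M_N₂)
= (3.70/√18.02) / (3.70/√18.02 + 2.18/√28.02) = 0.8716/(0.8716 + 0.4118) = 0.6791.

0.6791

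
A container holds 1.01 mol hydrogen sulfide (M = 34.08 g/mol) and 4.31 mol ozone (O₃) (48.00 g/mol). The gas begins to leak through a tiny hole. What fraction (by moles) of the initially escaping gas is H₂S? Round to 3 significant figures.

Rate_i ∝ x_i/√M_i (Graham's law weighted by mole fraction), so the effusate composition follows n_i/√M_i.
Mole fraction of H₂S in the effusate = (n_H₂S/√M_H₂S) / (n_H₂S/√M_H₂S + n_O₃/√M_O₃)
= (1.01/√34.08) / (1.01/√34.08 + 4.31/√48.00) = 0.1730/(0.1730 + 0.6221) = 0.218.

0.218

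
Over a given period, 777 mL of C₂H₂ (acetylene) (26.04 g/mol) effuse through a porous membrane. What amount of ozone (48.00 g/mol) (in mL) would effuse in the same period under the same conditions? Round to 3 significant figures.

572 mL

By Graham's law, rate_O₃/rate_C₂H₂ = √(M_C₂H₂/M_O₃) = √(26.04/48.00) = √0.5425 = 0.7365.
So the volume for O₃ is 777 × 0.7365 = 572 mL.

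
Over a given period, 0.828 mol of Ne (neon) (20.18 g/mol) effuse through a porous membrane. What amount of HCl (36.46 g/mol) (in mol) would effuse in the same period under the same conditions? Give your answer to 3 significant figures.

0.616 mol

From Graham's law, rate_HCl/rate_Ne = √(M_Ne/M_HCl) = √(20.18/36.46) = √0.5535 = 0.7440.
So the amount for HCl is 0.828 × 0.7440 = 0.616 mol.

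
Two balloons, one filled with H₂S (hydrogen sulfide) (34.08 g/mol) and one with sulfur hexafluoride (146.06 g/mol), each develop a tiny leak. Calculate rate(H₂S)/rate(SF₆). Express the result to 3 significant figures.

Since effusion rate ∝ 1/√M, rate_H₂S/rate_SF₆ = √(M_SF₆/M_H₂S) = √(146.06/34.08) = √4.286 = 2.07.

2.07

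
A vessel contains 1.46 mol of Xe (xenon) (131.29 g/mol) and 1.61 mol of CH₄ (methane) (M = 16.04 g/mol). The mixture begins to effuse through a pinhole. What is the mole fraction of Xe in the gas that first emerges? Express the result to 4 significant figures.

0.2407

Effusion rate of each component ∝ n_i/√M_i (partial pressure × 1/√M).
x_Xe(eff) = (n_Xe/√M_Xe) / (n_Xe/√M_Xe + n_CH₄/√M_CH₄)
= (1.46/√131.29) / (1.46/√131.29 + 1.61/√16.04) = 0.1274/(0.1274 + 0.4020) = 0.2407.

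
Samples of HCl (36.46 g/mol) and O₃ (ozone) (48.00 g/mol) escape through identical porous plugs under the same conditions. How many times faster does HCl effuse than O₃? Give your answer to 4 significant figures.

From Graham's law, rate_HCl/rate_O₃ = √(M_O₃/M_HCl) = √(48.00/36.46) = √1.317 = 1.147.

1.147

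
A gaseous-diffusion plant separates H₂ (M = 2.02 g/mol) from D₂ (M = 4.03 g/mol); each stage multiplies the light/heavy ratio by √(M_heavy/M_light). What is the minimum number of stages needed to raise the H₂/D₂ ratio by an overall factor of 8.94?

7

Per stage α = (4.03/2.02)^(1/2) = 1.99505^0.5, giving ln α = 0.3453.
Need α^N ≥ 8.94 ⇒ N ≥ ln(8.94) / ln α = 2.191 / 0.3453 = 6.34.
Rounding up, N = 7 stages.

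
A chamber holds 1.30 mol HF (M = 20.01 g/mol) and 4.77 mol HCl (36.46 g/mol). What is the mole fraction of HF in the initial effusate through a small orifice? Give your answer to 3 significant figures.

Rate_i ∝ x_i/√M_i (Graham's law weighted by mole fraction), so the effusate composition follows n_i/√M_i.
x_HF(eff) = (n_HF/√M_HF) / (n_HF/√M_HF + n_HCl/√M_HCl)
= (1.30/√20.01) / (1.30/√20.01 + 4.77/√36.46) = 0.2906/(0.2906 + 0.7900) = 0.269.

0.269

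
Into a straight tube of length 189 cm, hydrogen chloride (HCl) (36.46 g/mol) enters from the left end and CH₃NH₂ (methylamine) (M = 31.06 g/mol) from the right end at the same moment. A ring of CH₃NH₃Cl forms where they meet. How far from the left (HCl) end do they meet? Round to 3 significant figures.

90.7 cm

The fronts meet when d_HCl + d_CH₃NH₂ = L with d_HCl/d_CH₃NH₂ = √(M_CH₃NH₂/M_HCl) (Graham's law). Here √(M_CH₃NH₂/M_HCl) = √(31.06/36.46) = 0.9230.
With d_HCl + d_CH₃NH₂ = 189 cm, d_CH₃NH₂ = 189/(1 + 0.9230) = 98.28 cm.
d_HCl = 189 − 98.28 = 90.7 cm.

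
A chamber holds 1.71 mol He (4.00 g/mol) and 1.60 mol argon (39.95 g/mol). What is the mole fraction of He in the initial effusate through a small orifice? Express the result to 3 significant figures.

The effusion rate of species i is ∝ p_i/√M_i ∝ n_i/√M_i.
So x_He in the escaping gas = (n_He/√M_He) / Σ(n_i/√M_i)
= (1.71/√4.00) / (1.71/√4.00 + 1.60/√39.95) = 0.8550/(0.8550 + 0.2531) = 0.772.

0.772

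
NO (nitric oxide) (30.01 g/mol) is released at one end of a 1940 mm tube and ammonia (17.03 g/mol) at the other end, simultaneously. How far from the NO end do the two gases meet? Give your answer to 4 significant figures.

Graham's law gives d_NO/d_NH₃ = rate_NO/rate_NH₃ = √(M_NH₃/M_NO) = √(17.03/30.01) = 0.7533.
With d_NO + d_NH₃ = 1940 mm, d_NH₃ = 1940/(1 + 0.7533) = 1106 mm.
d_NO = 1940 − 1106 = 833.5 mm.

833.5 mm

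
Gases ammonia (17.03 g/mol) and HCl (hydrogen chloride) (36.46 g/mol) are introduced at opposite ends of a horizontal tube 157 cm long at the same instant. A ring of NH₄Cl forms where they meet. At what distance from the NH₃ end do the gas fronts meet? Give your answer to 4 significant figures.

Graham's law gives d_NH₃/d_HCl = rate_NH₃/rate_HCl = √(M_HCl/M_NH₃) = √(36.46/17.03) = 1.463.
With d_NH₃ + d_HCl = 157 cm, d_HCl = 157/(1 + 1.463) = 63.74 cm.
d_NH₃ = 157 − 63.74 = 93.26 cm.

93.26 cm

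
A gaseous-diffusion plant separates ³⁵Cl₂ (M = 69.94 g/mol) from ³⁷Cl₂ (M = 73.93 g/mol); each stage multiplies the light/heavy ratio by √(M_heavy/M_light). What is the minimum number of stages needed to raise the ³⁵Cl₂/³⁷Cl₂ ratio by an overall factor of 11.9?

90

With α = √(73.93/69.94) per stage, ln α = ½ ln(1.05705) = 0.02774.
Need α^N ≥ 11.9 ⇒ N ≥ ln(11.9) / ln α = 2.477 / 0.02774 = 89.28.
So at least 90 stages are needed.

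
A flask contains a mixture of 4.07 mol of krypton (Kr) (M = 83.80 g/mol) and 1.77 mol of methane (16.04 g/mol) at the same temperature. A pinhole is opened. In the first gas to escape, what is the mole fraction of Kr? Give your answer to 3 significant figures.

0.501

Each component's effusion rate ∝ (its partial pressure)·(1/√M) ∝ n_i/√M_i.
So x_Kr in the escaping gas = (n_Kr/√M_Kr) / Σ(n_i/√M_i)
= (4.07/√83.80) / (4.07/√83.80 + 1.77/√16.04) = 0.4446/(0.4446 + 0.4419) = 0.501.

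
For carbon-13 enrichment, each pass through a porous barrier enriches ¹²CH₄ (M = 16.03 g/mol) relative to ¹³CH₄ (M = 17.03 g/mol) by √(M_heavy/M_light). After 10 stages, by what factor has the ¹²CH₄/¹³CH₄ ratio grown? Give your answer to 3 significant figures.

1.35

The single-stage factor is √(M_heavy/M_light), so 10 stages give [√(17.03/16.03)]^10 = (17.03/16.03)^(10/2).
= 1.06238^5 = 1.35.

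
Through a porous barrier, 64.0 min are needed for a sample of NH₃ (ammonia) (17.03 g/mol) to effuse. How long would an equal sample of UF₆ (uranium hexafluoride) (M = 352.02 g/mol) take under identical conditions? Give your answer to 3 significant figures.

291 min

From Graham's law, t_UF₆/t_NH₃ = √(M_UF₆/M_NH₃) = √(352.02/17.03) = √20.67 = 4.546.
So the time for UF₆ is 64.0 × 4.546 = 291 min.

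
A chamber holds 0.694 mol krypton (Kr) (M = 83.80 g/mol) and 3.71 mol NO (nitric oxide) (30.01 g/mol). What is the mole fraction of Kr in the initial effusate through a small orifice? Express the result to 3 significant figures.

The effusion rate of species i is ∝ p_i/√M_i ∝ n_i/√M_i.
x_Kr(eff) = (n_Kr/√M_Kr) / (n_Kr/√M_Kr + n_NO/√M_NO)
= (0.694/√83.80) / (0.694/√83.80 + 3.71/√30.01) = 0.07581/(0.07581 + 0.6772) = 0.101.

0.101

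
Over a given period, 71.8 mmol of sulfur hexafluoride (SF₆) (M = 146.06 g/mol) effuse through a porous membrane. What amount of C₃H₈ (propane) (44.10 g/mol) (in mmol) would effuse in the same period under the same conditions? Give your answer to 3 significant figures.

131 mmol

By Graham's law, rate_C₃H₈/rate_SF₆ = √(M_SF₆/M_C₃H₈) = √(146.06/44.10) = √3.312 = 1.820.
So the amount for C₃H₈ is 71.8 × 1.820 = 131 mmol.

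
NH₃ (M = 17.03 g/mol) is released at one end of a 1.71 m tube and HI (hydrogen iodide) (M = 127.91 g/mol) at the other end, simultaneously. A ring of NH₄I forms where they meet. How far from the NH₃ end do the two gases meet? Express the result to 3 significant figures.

1.25 m

Graham's law gives d_NH₃/d_HI = rate_NH₃/rate_HI = √(M_HI/M_NH₃) = √(127.91/17.03) = 2.741.
With d_NH₃ + d_HI = 1.71 m, d_HI = 1.71/(1 + 2.741) = 0.4571 m.
d_NH₃ = 1.71 − 0.4571 = 1.25 m.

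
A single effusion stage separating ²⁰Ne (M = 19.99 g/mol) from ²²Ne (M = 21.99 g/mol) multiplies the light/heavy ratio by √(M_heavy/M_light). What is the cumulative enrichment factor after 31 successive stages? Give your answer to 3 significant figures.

Overall factor = α^31 with α = √(21.99/19.99), i.e. (21.99/19.99)^(31/2).
= 1.10005^(31/2) = 4.38.

4.38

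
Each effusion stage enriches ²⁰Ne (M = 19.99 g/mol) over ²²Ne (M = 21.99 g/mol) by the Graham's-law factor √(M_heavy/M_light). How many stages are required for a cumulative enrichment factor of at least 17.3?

60

Single-stage factor α = √(21.99/19.99), so ln α = ½ ln(1.10005) = 0.04768.
Need α^N ≥ 17.3 ⇒ N ≥ ln(17.3) / ln α = 2.851 / 0.04768 = 59.79.
Rounding up, N = 60 stages.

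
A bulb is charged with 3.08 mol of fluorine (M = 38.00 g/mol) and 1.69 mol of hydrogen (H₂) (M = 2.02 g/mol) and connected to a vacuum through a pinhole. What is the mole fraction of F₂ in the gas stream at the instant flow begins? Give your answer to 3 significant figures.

0.296

Effusion rate of each component ∝ n_i/√M_i (partial pressure × 1/√M).
Mole fraction of F₂ in the effusate = (n_F₂/√M_F₂) / (n_F₂/√M_F₂ + n_H₂/√M_H₂)
= (3.08/√38.00) / (3.08/√38.00 + 1.69/√2.02) = 0.4996/(0.4996 + 1.189) = 0.296.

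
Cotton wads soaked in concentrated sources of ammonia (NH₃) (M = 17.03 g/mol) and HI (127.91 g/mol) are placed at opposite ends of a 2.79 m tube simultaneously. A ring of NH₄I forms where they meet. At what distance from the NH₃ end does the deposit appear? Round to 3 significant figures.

Distances travelled in equal time are proportional to diffusion rates, so d_NH₃/d_HI = √(M_HI/M_NH₃) = √(127.91/17.03) = 2.741.
With d_NH₃ + d_HI = 2.79 m, d_HI = 2.79/(1 + 2.741) = 0.7459 m.
d_NH₃ = 2.79 − 0.7459 = 2.04 m.

2.04 m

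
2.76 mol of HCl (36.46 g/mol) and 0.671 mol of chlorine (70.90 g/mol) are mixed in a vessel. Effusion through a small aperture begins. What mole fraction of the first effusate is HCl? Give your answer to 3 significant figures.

0.852

The effusion rate of species i is ∝ p_i/√M_i ∝ n_i/√M_i.
Mole fraction of HCl in the effusate = (n_HCl/√M_HCl) / (n_HCl/√M_HCl + n_Cl₂/√M_Cl₂)
= (2.76/√36.46) / (2.76/√36.46 + 0.671/√70.90) = 0.4571/(0.4571 + 0.07969) = 0.852.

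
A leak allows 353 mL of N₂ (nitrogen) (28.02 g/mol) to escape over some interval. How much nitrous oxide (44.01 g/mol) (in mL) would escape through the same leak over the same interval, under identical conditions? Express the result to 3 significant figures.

Since effusion rate ∝ 1/√M, rate_N₂O/rate_N₂ = √(M_N₂/M_N₂O) = √(28.02/44.01) = √0.6367 = 0.7979.
So the volume for N₂O is 353 × 0.7979 = 282 mL.

282 mL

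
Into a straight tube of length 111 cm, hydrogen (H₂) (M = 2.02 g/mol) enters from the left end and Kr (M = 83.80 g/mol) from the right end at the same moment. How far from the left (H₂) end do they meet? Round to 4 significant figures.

96.08 cm

Distances travelled in equal time are proportional to diffusion rates, so d_H₂/d_Kr = √(M_Kr/M_H₂) = √(83.80/2.02) = 6.441.
With d_H₂ + d_Kr = 111 cm, d_Kr = 111/(1 + 6.441) = 14.92 cm.
d_H₂ = 111 − 14.92 = 96.08 cm.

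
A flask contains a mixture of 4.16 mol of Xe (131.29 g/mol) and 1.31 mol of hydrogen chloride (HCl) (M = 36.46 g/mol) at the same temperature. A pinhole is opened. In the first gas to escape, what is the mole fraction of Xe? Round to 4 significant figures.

0.6260

Each component's effusion rate ∝ (its partial pressure)·(1/√M) ∝ n_i/√M_i.
x_Xe(eff) = (n_Xe/√M_Xe) / (n_Xe/√M_Xe + n_HCl/√M_HCl)
= (4.16/√131.29) / (4.16/√131.29 + 1.31/√36.46) = 0.3631/(0.3631 + 0.2170) = 0.6260.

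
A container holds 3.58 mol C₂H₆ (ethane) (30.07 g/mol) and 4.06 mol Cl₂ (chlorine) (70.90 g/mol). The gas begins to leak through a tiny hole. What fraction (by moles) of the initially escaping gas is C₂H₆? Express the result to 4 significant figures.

Effusion rate of each component ∝ n_i/√M_i (partial pressure × 1/√M).
x_C₂H₆(eff) = (n_C₂H₆/√M_C₂H₆) / (n_C₂H₆/√M_C₂H₆ + n_Cl₂/√M_Cl₂)
= (3.58/√30.07) / (3.58/√30.07 + 4.06/√70.90) = 0.6529/(0.6529 + 0.4822) = 0.5752.

0.5752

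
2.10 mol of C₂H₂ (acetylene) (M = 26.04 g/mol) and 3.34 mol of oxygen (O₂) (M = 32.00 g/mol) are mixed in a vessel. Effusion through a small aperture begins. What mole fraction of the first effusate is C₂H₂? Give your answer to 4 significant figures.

Each component's effusion rate ∝ (its partial pressure)·(1/√M) ∝ n_i/√M_i.
x_C₂H₂(eff) = (n_C₂H₂/√M_C₂H₂) / (n_C₂H₂/√M_C₂H₂ + n_O₂/√M_O₂)
= (2.10/√26.04) / (2.10/√26.04 + 3.34/√32.00) = 0.4115/(0.4115 + 0.5904) = 0.4107.

0.4107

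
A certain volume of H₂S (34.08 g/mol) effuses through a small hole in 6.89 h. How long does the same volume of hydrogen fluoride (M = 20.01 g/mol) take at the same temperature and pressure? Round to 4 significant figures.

5.280 h

By Graham's law, t_HF/t_H₂S = √(M_HF/M_H₂S) = √(20.01/34.08) = √0.5871 = 0.7663.
So the time for HF is 6.89 × 0.7663 = 5.280 h.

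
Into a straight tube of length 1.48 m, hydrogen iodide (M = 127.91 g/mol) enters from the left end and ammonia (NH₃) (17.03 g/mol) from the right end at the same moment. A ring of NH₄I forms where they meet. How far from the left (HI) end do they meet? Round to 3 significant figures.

Graham's law gives d_HI/d_NH₃ = rate_HI/rate_NH₃ = √(M_NH₃/M_HI) = √(17.03/127.91) = 0.3649.
With d_HI + d_NH₃ = 1.48 m, d_NH₃ = 1.48/(1 + 0.3649) = 1.084 m.
d_HI = 1.48 − 1.084 = 0.396 m.

0.396 m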